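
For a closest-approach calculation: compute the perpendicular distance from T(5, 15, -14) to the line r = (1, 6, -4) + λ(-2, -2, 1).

√53

Direction vector d = (-2, -2, 1).
AP = (4, 9, -10); AP·d = -36, |AP|² = 197, |d|² = 9.
distance² = |AP|² − (AP·d)²/|d|² = 197 − 1296/9 = 53, so the distance is √53.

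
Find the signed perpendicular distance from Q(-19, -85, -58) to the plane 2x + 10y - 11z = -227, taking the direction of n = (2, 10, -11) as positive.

-23/15

n·Q − (-227) = -23.
|n| = 15, so the signed distance is -23/15.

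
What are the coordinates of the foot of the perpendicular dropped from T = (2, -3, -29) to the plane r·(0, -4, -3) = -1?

(2, 13, -17)

n = (0, -4, -3), |n|² = 25, and n·T − (-1) = 100.
t = 100/25 = 4, so the foot is T − t·n = (2, -3, -29) − 4·(0, -4, -3) = (2, 13, -17).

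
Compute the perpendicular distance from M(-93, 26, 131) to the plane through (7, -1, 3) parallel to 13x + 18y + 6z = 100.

Parallel planes share the normal n = (13, 18, 6); since (7, -1, 3) lies on the plane, its equation is 13x + 18y + 6z = 91.
Then n·(-93, 26, 131) - 91 = -46.
|n| = √(169 + 324 + 36) = 23, so the distance is |-46|/23 = 2.

2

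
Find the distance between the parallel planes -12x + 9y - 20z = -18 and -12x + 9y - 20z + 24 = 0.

6/25

With common normal n = (-12, 9, -20) (|n| = 25), the distance is |(-18) − (-24)|/|n| = 6/25.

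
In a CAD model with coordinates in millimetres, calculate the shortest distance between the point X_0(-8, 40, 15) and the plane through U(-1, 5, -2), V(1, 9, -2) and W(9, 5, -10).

UV = (2, 4, 0) and UW = (10, 0, -8), so a normal is n = UV × UW = (-32, 16, -40).
d = |(-32)·(-8) + 16·40 + (-40)·15 − 192| / √(1024 + 256 + 1600) = |104| / (24√5) = 13√5/15.

13√5/15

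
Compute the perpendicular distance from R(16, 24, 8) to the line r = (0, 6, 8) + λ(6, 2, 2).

Direction vector d = (6, 2, 2).
AP = (16, 18, 0), and AP × d = (36, −32, −76).
|AP × d|² = 8096 and |d|² = 44, so the distance is √(8096/44) = √184 = 2√46.

2√46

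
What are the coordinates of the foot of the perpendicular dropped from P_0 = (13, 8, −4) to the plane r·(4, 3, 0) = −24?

n = (4, 3, 0), |n|² = 25, and n·P_0 − (-24) = 100.
t = 100/25 = 4, so the foot is P_0 − t·n = (13, 8, −4) − 4·(4, 3, 0) = (−3, −4, −4).

(-3, -4, -4)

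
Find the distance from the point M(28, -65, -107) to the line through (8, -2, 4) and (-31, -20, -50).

A direction vector is d = (-39, -18, -54).
AP = (20, -63, -111), and AP × d = (1404, 5409, -2817).
|AP × d|² = 39163986 and |d|² = 4761, so the distance is √(39163986/4761) = √8226 = 3√914.

3√914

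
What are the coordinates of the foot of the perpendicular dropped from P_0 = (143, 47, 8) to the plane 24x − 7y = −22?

n = (24, −7, 0), |n|² = 625, and n·P_0 − (-22) = 3125.
t = 3125/625 = 5, so the foot is P_0 − t·n = (143, 47, 8) − 5·(24, −7, 0) = (23, 82, 8).

(23, 82, 8)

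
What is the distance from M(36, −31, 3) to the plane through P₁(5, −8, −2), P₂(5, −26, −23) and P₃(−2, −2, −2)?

5/11

P₁P₂ = (0, −18, −21) and P₁P₃ = (−7, 6, 0), so a normal is n = P₁P₂ × P₁P₃ = (126, 147, −126).
Then n·(36, −31, 3) − (−294) = −105.
|n| = √(15876 + 21609 + 15876) = 231, so the distance is |-105|/231 = 5/11.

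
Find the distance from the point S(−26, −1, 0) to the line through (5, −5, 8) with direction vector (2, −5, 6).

Direction vector d = (2, −5, 6).
AP = (−31, 4, −8); AP·d = -130, |AP|² = 1041, |d|² = 65.
distance² = |AP|² − (AP·d)²/|d|² = 1041 − 16900/65 = 781, so the distance is √781.

√781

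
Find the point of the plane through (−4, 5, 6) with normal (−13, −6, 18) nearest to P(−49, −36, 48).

(-10, -18, -6)

n = (−13, −6, 18), |n|² = 529, and n·P − 130 = 1587.
t = 1587/529 = 3, so the foot is P − t·n = (−49, −36, 48) − 3·(−13, −6, 18) = (−10, −18, −6).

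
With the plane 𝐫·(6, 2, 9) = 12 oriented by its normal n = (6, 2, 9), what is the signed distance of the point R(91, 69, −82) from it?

-6

n·R − 12 = -66.
|n| = 11, so the signed distance is -66/11 = -6.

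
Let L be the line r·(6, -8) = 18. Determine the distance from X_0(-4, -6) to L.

3/5

d = |6·(-4) + (-8)·(-6) − 18| / √(36 + 64) = |6|/10 = 3/5.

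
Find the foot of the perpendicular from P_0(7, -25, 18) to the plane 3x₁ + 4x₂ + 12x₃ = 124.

(88/13, -329/13, 222/13)

n = (3, 4, 12), |n|² = 169, and n·P_0 − 124 = 13.
t = 13/169 = 1/13, so the foot is P_0 − t·n = (7, -25, 18) − (1/13)·(3, 4, 12) = (88/13, -329/13, 222/13).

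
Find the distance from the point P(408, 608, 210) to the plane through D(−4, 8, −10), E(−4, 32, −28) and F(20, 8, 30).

DE = (0, 24, −18) and DF = (24, 0, 40), so a normal is n = DE × DF = (960, −432, −576).
Then n·(408, 608, 210) − (−1536) = 9600.
|n| = √(921600 + 186624 + 331776) = 1200, so the distance is |9600|/1200 = 8.

8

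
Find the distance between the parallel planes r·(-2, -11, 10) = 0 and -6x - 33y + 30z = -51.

Divide the second equation by 3 to match normals: -2x - 11y + 10z = -17.
Both planes have normal n = (-2, -11, 10), |n| = 15. Any point on the first plane is at distance |(-17) − 0|/|n| = 17/15 from the second.

17/15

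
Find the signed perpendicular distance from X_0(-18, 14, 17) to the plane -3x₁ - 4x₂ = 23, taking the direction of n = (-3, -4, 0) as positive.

n·X_0 − 23 = -25.
|n| = 5, so the signed distance is -25/5 = -5.

-5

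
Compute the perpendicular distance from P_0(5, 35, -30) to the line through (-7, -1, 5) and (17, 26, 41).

√2665

A direction vector is d = (24, 27, 36).
AP = (12, 36, -35); AP·d = 0, |AP|² = 2665, |d|² = 2601.
distance² = |AP|² − (AP·d)²/|d|² = 2665 − 0/2601 = 2665, so the distance is √2665.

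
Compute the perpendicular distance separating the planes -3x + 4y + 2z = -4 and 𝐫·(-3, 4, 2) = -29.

Both planes have normal n = (-3, 4, 2), |n| = √29. Any point on the first plane is at distance |(-29) − (-4)|/|n| = 25/√29 = 25√29/29 from the second.

25/√29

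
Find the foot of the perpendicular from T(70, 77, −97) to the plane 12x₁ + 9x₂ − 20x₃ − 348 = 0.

(10, 32, 3)

n = (12, 9, −20), |n|² = 625, and n·T − 348 = 3125.
t = 3125/625 = 5, so the foot is T − t·n = (70, 77, −97) − 5·(12, 9, −20) = (10, 32, 3).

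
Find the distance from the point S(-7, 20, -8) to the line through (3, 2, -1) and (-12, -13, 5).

√419

A direction vector is d = (-15, -15, 6).
AP = (-10, 18, -7), and AP × d = (3, 165, 420).
|AP × d|² = 203634 and |d|² = 486, so the distance is √(203634/486) = √419.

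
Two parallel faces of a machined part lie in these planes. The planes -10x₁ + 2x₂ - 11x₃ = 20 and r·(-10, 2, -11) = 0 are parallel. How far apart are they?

Both planes have normal n = (-10, 2, -11), |n| = 15. Any point on the first plane is at distance |0 − 20|/|n| = 20/15 = 4/3 from the second.

4/3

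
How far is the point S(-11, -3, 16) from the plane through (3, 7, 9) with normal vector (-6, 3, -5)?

The plane has equation n·(r − (3, 7, 9)) = 0, i.e. n·r = -42.
n = (-6, 3, -5); n·P − (-42) = 19; |n| = √70; distance = 19/√70 = 19√70/70.

19√70/70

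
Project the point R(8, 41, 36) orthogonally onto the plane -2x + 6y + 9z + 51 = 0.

(18, 11, -9)

The perpendicular from R has direction n = (-2, 6, 9): r = (8, 41, 36) + t(-2, 6, 9).
Substitute into the plane: n·(R + tn) = -51 gives 554 + 121t = -51, so t = -5.
Foot = (8, 41, 36) + (-5)·(-2, 6, 9) = (18, 11, -9).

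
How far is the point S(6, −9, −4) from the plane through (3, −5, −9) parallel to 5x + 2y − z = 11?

2/√30

Parallel planes share the normal n = (5, 2, −1); since (3, −5, −9) lies on the plane, its equation is 5x + 2y − z = 14.
d = |5·6 + 2·(-9) + (-1)·(-4) − 14| / √(25 + 4 + 1) = |2| / √30 = 2/√30.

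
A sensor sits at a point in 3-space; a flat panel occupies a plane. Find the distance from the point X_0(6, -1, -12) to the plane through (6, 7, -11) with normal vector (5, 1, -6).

The plane has equation n·(r − (6, 7, -11)) = 0, i.e. n·r = 103.
Then n·(6, -1, -12) - 103 = -2.
|n| = √(25 + 1 + 36) = √62, so the distance is |-2|/√62 = √62/31.

√62/31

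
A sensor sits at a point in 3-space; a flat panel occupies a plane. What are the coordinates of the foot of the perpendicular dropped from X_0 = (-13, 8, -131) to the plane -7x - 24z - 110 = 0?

(22, 8, -11)

The perpendicular from X_0 has direction n = (-7, 0, -24): r = (-13, 8, -131) + t(-7, 0, -24).
Substitute into the plane: n·(X_0 + tn) = 110 gives 3235 + 625t = 110, so t = -5.
Foot = (-13, 8, -131) + (-5)·(-7, 0, -24) = (22, 8, -11).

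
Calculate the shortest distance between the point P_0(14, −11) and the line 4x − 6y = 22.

The normal to the line is n = (4, −6) with |n| = 2√13.
|n·P_0 − 22| = |122 − 22| = 100, so the distance is 100/(2√13) = 50√13/13.

50√13/13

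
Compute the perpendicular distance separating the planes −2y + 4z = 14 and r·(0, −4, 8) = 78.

Divide the second equation by 2 to match normals: −2y + 4z = 39.
With common normal n = (0, −2, 4) (|n| = 2√5), the distance is |14 − 39|/|n| = 25/(2√5) = 5√5/2.

5√5/2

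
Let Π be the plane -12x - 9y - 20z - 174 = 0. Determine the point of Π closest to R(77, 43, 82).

(17, -2, -18)

n = (-12, -9, -20), |n|² = 625, and n·R − 174 = -3125.
t = -3125/625 = -5, so the foot is R − t·n = (77, 43, 82) − (-5)·(-12, -9, -20) = (17, -2, -18).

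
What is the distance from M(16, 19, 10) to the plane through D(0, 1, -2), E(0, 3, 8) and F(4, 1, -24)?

DE = (0, 2, 10) and DF = (4, 0, -22), so a normal is n = DE × DF = (-44, 40, -8).
Then n·(16, 19, 10) - 56 = -80.
|n| = √(1936 + 1600 + 64) = 60, so the distance is |-80|/60 = 4/3.

4/3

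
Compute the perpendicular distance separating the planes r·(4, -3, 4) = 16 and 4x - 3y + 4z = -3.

19√41/41

With common normal n = (4, -3, 4) (|n| = √41), the distance is |16 − (-3)|/|n| = 19/√41.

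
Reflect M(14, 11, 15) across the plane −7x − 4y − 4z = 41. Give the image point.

(-28, -13, -9)

n = (−7, −4, −4), |n|² = 81, n·M − 41 = -243, so t = -243/81 = -3.
Foot F = M − (-3)·n = (−7, −1, 3); the reflection is 2F − M = (−28, −13, −9).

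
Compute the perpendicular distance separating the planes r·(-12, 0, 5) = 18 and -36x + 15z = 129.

Divide the second equation by 3 to match normals: -12x + 5z = 43.
With common normal n = (-12, 0, 5) (|n| = 13), the distance is |18 − 43|/|n| = 25/13.

25/13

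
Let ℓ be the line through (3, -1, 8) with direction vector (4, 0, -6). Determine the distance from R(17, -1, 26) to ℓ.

Direction vector d = (4, 0, -6).
AP = (14, 0, 18), and AP × d = (0, 156, 0).
|AP × d|² = 24336 and |d|² = 52, so the distance is √(24336/52) = √468 = 6√13.

6√13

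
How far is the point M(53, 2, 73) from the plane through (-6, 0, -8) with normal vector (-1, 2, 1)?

The plane has equation n·(r − (-6, 0, -8)) = 0, i.e. n·r = -2.
Then n·(53, 2, 73) - (-2) = 26.
|n| = √(1 + 4 + 1) = √6, so the distance is |26|/√6 = 13√6/3.

26/√6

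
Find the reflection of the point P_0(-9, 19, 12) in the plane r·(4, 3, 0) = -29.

With n = (4, 3, 0), the signed offset is (n·P_0 − (-29))/|n|² = 50/25 = 2.
P_0' = P_0 − 2t·n = (-9, 19, 12) − 4·(4, 3, 0) = (-25, 7, 12).

(-25, 7, 12)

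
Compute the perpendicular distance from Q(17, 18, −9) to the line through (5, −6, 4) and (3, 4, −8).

A direction vector is d = (−2, 10, −12).
AP = (12, 24, −13), and AP × d = (−158, 170, 168).
|AP × d|² = 82088 and |d|² = 248, so the distance is √(82088/248) = √331.

√331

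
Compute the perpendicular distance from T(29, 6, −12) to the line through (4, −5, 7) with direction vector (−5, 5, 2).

9√11

Direction vector d = (−5, 5, 2).
AP = (25, 11, −19); AP·d = -108, |AP|² = 1107, |d|² = 54.
distance² = |AP|² − (AP·d)²/|d|² = 1107 − 11664/54 = 891, so the distance is 9√11.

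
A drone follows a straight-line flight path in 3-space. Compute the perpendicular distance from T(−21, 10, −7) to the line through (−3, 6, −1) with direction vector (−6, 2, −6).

Direction vector d = (−6, 2, −6).
AP = (−18, 4, −6); AP·d = 152, |AP|² = 376, |d|² = 76.
distance² = |AP|² − (AP·d)²/|d|² = 376 − 23104/76 = 72, so the distance is 6√2.

6√2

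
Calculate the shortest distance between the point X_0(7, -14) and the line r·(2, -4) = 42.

d = |2·7 + (-4)·(-14) − 42| / √(4 + 16) = |28|/(2√5) = 14√5/5.

14/√5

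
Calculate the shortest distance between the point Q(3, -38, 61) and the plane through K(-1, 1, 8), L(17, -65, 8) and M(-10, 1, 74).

13/23

KL = (18, -66, 0) and KM = (-9, 0, 66), so a normal is n = KL × KM = (-4356, -1188, -594).
n = (-4356, -1188, -594); n·P − (-1584) = -2574; |n| = 4554; distance = 2574/4554 = 13/23.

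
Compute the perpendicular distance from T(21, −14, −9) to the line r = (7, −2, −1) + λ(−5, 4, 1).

Direction vector d = (−5, 4, 1).
AP = (14, −12, −8); AP·d = -126, |AP|² = 404, |d|² = 42.
distance² = |AP|² − (AP·d)²/|d|² = 404 − 15876/42 = 26, so the distance is √26.

√26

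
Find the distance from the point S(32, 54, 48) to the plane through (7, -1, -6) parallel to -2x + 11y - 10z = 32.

1

Parallel planes share the normal n = (-2, 11, -10); since (7, -1, -6) lies on the plane, its equation is -2x + 11y - 10z = 35.
Then n·(32, 54, 48) - 35 = 15.
|n| = √(4 + 121 + 100) = 15, so the distance is |15|/15 = 1.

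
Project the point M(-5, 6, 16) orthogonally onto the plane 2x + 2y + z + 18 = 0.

(-13, -2, 12)

n = (2, 2, 1), |n|² = 9, and n·M − (-18) = 36.
t = 36/9 = 4, so the foot is M − t·n = (-5, 6, 16) − 4·(2, 2, 1) = (-13, -2, 12).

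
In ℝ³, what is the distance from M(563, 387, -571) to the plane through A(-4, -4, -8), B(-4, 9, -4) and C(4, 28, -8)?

9

AB = (0, 13, 4) and AC = (8, 32, 0), so a normal is n = AB × AC = (-128, 32, -104).
n = (-128, 32, -104); n·P − 1216 = -1512; |n| = 168; distance = 1512/168 = 9.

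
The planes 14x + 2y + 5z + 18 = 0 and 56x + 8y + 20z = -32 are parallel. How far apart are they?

2/3

Divide the second equation by 4 to match normals: 14x + 2y + 5z = -8.
Both planes have normal n = (14, 2, 5), |n| = 15. Any point on the first plane is at distance |(-8) − (-18)|/|n| = 10/15 = 2/3 from the second.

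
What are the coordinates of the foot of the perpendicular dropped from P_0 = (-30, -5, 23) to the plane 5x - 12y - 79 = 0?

The perpendicular from P_0 has direction n = (5, -12, 0): r = (-30, -5, 23) + λ(5, -12, 0).
Substitute into the plane: n·(P_0 + λn) = 79 gives -90 + 169λ = 79, so λ = 1.
Foot = (-30, -5, 23) + 1·(5, -12, 0) = (-25, -17, 23).

(-25, -17, 23)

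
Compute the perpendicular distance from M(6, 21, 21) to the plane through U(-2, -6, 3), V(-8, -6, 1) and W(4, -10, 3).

11/7

UV = (-6, 0, -2) and UW = (6, -4, 0), so a normal is n = UV × UW = (-8, -12, 24).
Then n·(6, 21, 21) - 160 = 44.
|n| = √(64 + 144 + 576) = 28, so the distance is |44|/28 = 11/7.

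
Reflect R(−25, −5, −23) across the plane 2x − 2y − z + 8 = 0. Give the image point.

With n = (2, −2, −1), the signed offset is (n·R − (-8))/|n|² = -9/9 = -1.
R' = R − 2t·n = (−25, −5, −23) − (-2)·(2, −2, −1) = (−21, −9, −25).

(-21, -9, -25)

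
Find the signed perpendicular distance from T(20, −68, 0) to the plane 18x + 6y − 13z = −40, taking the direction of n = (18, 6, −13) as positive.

n·T − (-40) = -8.
|n| = 23, so the signed distance is -8/23.

-8/23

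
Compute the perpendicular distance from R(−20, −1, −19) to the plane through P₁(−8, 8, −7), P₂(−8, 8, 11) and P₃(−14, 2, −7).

3√2/2

P₁P₂ = (0, 0, 18) and P₁P₃ = (−6, −6, 0), so a normal is n = P₁P₂ × P₁P₃ = (108, −108, 0).
d = |108·(-20) + (-108)·(-1) − (-1728)| / √(11664 + 11664 + 0) = |-324| / (108√2) = 3/√2.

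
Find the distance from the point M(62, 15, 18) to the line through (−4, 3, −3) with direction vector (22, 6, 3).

6√5

Direction vector d = (22, 6, 3).
AP = (66, 12, 21); AP·d = 1587, |AP|² = 4941, |d|² = 529.
distance² = |AP|² − (AP·d)²/|d|² = 4941 − 2518569/529 = 180, so the distance is 6√5.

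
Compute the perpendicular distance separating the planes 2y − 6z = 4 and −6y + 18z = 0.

√10/5

Divide the second equation by -3 to match normals: 2y − 6z = 0.
With common normal n = (0, 2, −6) (|n| = 2√10), the distance is |4 − 0|/|n| = 4/(2√10) = 2/√10.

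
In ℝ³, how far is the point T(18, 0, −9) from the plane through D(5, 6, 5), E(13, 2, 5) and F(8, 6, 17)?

DE = (8, −4, 0) and DF = (3, 0, 12), so a normal is n = DE × DF = (−48, −96, 12).
Then n·(18, 0, −9) − (−756) = −216.
|n| = √(2304 + 9216 + 144) = 108, so the distance is |-216|/108 = 2.

2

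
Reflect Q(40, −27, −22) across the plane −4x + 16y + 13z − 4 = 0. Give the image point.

n = (−4, 16, 13), |n|² = 441, n·Q − 4 = -882, so t = -882/441 = -2.
Foot F = Q − (-2)·n = (32, 5, 4); the reflection is 2F − Q = (24, 37, 30).

(24, 37, 30)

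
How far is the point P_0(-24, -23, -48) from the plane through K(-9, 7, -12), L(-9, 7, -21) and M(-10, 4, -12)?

KL = (0, 0, -9) and KM = (-1, -3, 0), so a normal is n = KL × KM = (-27, 9, 0).
n = (-27, 9, 0); n·P − 306 = 135; |n| = 9√10; distance = 135/(9√10) = 15/√10.

3√10/2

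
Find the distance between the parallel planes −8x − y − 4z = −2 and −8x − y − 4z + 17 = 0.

Both planes have normal n = (−8, −1, −4), |n| = 9. Any point on the first plane is at distance |(-17) − (-2)|/|n| = 15/9 = 5/3 from the second.

5/3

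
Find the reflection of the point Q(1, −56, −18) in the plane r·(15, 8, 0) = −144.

n = (15, 8, 0), |n|² = 289, n·Q − (-144) = -289, so t = -289/289 = -1.
Foot F = Q − (-1)·n = (16, −48, −18); the reflection is 2F − Q = (31, −40, −18).

(31, -40, -18)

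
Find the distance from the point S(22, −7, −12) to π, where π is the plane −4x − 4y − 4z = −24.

√3

Normal vector n = (−4, −4, −4), and n·(22, −7, −12) − (−24) = 12.
|n| = √(16 + 16 + 16) = 4√3, so the distance is |12|/(4√3) = √3.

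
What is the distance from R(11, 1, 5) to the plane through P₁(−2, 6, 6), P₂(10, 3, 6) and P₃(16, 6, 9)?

√53/53

P₁P₂ = (12, −3, 0) and P₁P₃ = (18, 0, 3), so a normal is n = P₁P₂ × P₁P₃ = (−9, −36, 54).
n = (−9, −36, 54); n·P − 126 = 9; |n| = 9√53; distance = 9/(9√53) = √53/53.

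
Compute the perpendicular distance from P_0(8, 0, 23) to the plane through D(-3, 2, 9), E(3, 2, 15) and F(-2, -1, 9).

11√19/19

DE = (6, 0, 6) and DF = (1, -3, 0), so a normal is n = DE × DF = (18, 6, -18).
n = (18, 6, -18); n·P − (-204) = -66; |n| = 6√19; distance = 66/(6√19) = 11√19/19.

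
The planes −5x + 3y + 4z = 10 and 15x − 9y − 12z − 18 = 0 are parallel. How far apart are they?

8√2/5

Divide the second equation by -3 to match normals: −5x + 3y + 4z = -6.
Both planes have normal n = (−5, 3, 4), |n| = 5√2. Any point on the first plane is at distance |(-6) − 10|/|n| = 16/(5√2) = 8√2/5 from the second.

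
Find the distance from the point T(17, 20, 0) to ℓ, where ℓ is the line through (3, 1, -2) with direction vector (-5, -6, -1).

√3

Direction vector d = (-5, -6, -1).
AP = (14, 19, 2), and AP × d = (-7, 4, 11).
|AP × d|² = 186 and |d|² = 62, so the distance is √(186/62) = √3.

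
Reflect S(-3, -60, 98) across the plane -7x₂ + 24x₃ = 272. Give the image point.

(-3, -4, -94)

With n = (0, -7, 24), the signed offset is (n·S − 272)/|n|² = 2500/625 = 4.
S' = S − 2t·n = (-3, -60, 98) − 8·(0, -7, 24) = (-3, -4, -94).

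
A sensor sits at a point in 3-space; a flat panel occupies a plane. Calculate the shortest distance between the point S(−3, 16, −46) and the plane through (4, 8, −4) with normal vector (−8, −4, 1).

The plane has equation n·(r − (4, 8, −4)) = 0, i.e. n·r = -68.
Then n·(−3, 16, −46) − (−68) = −18.
|n| = √(64 + 16 + 1) = 9, so the distance is |-18|/9 = 2.

2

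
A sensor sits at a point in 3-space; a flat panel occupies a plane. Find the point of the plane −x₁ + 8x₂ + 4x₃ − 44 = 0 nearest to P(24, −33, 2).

(20, -1, 18)

The perpendicular from P has direction n = (−1, 8, 4): r = (24, −33, 2) + λ(−1, 8, 4).
Substitute into the plane: n·(P + λn) = 44 gives -280 + 81λ = 44, so λ = 4.
Foot = (24, −33, 2) + 4·(−1, 8, 4) = (20, −1, 18).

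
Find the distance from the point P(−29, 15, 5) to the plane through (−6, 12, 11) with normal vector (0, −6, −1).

12/√37

The plane has equation n·(r − (−6, 12, 11)) = 0, i.e. n·r = -83.
Then n·(−29, 15, 5) − (−83) = −12.
|n| = √(0 + 36 + 1) = √37, so the distance is |-12|/√37 = 12√37/37.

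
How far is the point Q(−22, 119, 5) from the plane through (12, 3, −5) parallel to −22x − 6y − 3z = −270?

22/23

Parallel planes share the normal n = (−22, −6, −3); since (12, 3, −5) lies on the plane, its equation is −22x − 6y − 3z = -267.
Then n·(−22, 119, 5) − (−267) = 22.
|n| = √(484 + 36 + 9) = 23, so the distance is |22|/23 = 22/23.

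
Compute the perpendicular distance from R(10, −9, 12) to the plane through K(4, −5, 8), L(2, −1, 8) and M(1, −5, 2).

2√6/3

KL = (−2, 4, 0) and KM = (−3, 0, −6), so a normal is n = KL × KM = (−24, −12, 12).
n = (−24, −12, 12); n·P − 60 = -48; |n| = 12√6; distance = 48/(12√6) = 4/√6.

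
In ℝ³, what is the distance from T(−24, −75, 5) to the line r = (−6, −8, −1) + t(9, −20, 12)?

9√29

Direction vector d = (9, −20, 12).
AP = (−18, −67, 6), and AP × d = (−684, 270, 963).
|AP × d|² = 1468125 and |d|² = 625, so the distance is √(1468125/625) = √2349 = 9√29.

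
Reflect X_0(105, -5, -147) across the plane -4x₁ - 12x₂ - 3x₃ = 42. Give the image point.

(1389/13, 7/13, -1893/13)

With n = (-4, -12, -3), the signed offset is (n·X_0 − 42)/|n|² = 39/169 = 3/13.
X_0' = X_0 − 2t·n = (105, -5, -147) − (6/13)·(-4, -12, -3) = (1389/13, 7/13, -1893/13).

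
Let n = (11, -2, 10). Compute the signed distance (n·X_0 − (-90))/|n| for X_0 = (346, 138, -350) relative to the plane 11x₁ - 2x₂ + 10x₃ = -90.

n·X_0 − (-90) = 120.
|n| = 15, so the signed distance is 120/15 = 8.

8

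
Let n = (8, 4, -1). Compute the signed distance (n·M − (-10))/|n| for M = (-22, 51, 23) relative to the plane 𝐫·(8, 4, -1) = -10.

n·M − (-10) = 15.
|n| = 9, so the signed distance is 15/9 = 5/3.

5/3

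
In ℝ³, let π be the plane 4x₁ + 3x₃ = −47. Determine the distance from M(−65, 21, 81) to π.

6

d = |4·(-65) + 3·81 − (-47)| / √(16 + 0 + 9) = |30| / 5 = 6.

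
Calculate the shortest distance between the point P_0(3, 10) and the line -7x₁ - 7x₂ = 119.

The normal to the line is n = (-7, -7) with |n| = 7√2.
|n·P_0 − 119| = |-91 − 119| = 210, so the distance is 210/(7√2) = 15√2.

15√2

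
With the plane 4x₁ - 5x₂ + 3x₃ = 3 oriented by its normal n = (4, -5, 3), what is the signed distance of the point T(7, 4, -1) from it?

n·T − 3 = 2.
|n| = 5√2, so the signed distance is √2/5.

√2/5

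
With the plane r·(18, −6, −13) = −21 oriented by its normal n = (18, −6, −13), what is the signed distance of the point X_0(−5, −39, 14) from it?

-17/23

n·X_0 − (-21) = -17.
|n| = 23, so the signed distance is -17/23.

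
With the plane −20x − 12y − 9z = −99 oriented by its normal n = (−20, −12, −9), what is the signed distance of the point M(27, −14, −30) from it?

-3/25

n·M − (-99) = -3.
|n| = 25, so the signed distance is -3/25.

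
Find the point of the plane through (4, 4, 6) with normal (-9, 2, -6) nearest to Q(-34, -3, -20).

n = (-9, 2, -6), |n|² = 121, and n·Q − (-64) = 484.
t = 484/121 = 4, so the foot is Q − t·n = (-34, -3, -20) − 4·(-9, 2, -6) = (2, -11, 4).

(2, -11, 4)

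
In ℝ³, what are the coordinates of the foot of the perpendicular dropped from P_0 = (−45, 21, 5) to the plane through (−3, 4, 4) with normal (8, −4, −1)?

The perpendicular from P_0 has direction n = (8, −4, −1): r = (−45, 21, 5) + λ(8, −4, −1).
Substitute into the plane: n·(P_0 + λn) = -44 gives -449 + 81λ = -44, so λ = 5.
Foot = (−45, 21, 5) + 5·(8, −4, −1) = (−5, 1, 0).

(-5, 1, 0)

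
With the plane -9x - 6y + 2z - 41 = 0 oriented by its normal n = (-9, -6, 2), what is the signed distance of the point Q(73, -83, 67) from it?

n·Q − 41 = -66.
|n| = 11, so the signed distance is -66/11 = -6.

-6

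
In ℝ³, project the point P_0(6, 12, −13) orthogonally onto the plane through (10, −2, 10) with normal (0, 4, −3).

n = (0, 4, −3), |n|² = 25, and n·P_0 − (-38) = 125.
t = 125/25 = 5, so the foot is P_0 − t·n = (6, 12, −13) − 5·(0, 4, −3) = (6, −8, 2).

(6, -8, 2)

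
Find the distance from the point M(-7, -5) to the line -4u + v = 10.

d = |(-4)·(-7) + 1·(-5) − 10| / √(16 + 1) = |13|/√17 = 13/√17.

13/√17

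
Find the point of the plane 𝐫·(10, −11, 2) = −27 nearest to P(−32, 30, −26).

(-2, -3, -20)

n = (10, −11, 2), |n|² = 225, and n·P − (-27) = -675.
t = -675/225 = -3, so the foot is P − t·n = (−32, 30, −26) − (-3)·(10, −11, 2) = (−2, −3, −20).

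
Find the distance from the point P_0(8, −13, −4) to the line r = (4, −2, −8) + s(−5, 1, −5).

√102

Direction vector d = (−5, 1, −5).
AP = (4, −11, 4), and AP × d = (51, 0, −51).
|AP × d|² = 5202 and |d|² = 51, so the distance is √(5202/51) = √102.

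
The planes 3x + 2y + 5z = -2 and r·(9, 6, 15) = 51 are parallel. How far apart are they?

Divide the second equation by 3 to match normals: 3x + 2y + 5z = 17.
Both planes have normal n = (3, 2, 5), |n| = √38. Any point on the first plane is at distance |17 − (-2)|/|n| = 19/√38 from the second.

19/√38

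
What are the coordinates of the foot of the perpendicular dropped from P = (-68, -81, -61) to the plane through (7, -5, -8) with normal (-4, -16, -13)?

(-48, -1, 4)

n = (-4, -16, -13), |n|² = 441, and n·P − 156 = 2205.
t = 2205/441 = 5, so the foot is P − t·n = (-68, -81, -61) − 5·(-4, -16, -13) = (-48, -1, 4).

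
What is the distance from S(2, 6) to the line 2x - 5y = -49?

The normal to the line is n = (2, -5) with |n| = √29.
|n·S − (-49)| = |-26 − (-49)| = 23, so the distance is 23/√29.

23√29/29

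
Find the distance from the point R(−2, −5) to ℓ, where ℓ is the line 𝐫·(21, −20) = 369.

d = |21·(-2) + (-20)·(-5) − 369| / √(441 + 400) = |-311|/29 = 311/29.

311/29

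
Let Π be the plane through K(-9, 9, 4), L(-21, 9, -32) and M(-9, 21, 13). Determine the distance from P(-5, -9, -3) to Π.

KL = (-12, 0, -36) and KM = (0, 12, 9), so a normal is n = KL × KM = (432, 108, -144).
Then n·(-5, -9, -3) - (-3492) = 792.
|n| = √(186624 + 11664 + 20736) = 468, so the distance is |792|/468 = 22/13.

22/13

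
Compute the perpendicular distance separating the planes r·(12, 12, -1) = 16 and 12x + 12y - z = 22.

6/17

Both planes have normal n = (12, 12, -1), |n| = 17. Any point on the first plane is at distance |22 − 16|/|n| = 6/17 from the second.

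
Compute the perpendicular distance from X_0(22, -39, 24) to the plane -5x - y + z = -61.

n = (-5, -1, 1); n·P − (-61) = 14; |n| = 3√3; distance = 14/(3√3) = 14√3/9.

14√3/9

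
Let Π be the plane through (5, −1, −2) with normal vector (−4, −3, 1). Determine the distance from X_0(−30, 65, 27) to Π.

29√26/26

The plane has equation n·(r − (5, −1, −2)) = 0, i.e. n·r = -19.
Then n·(−30, 65, 27) − (−19) = −29.
|n| = √(16 + 9 + 1) = √26, so the distance is |-29|/√26 = 29√26/26.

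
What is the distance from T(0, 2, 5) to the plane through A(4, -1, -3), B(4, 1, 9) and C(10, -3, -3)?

2√41/41

AB = (0, 2, 12) and AC = (6, -2, 0), so a normal is n = AB × AC = (24, 72, -12).
Then n·(0, 2, 5) - 60 = 24.
|n| = √(576 + 5184 + 144) = 12√41, so the distance is |24|/(12√41) = 2/√41.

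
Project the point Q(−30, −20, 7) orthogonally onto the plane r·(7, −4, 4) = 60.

n = (7, −4, 4), |n|² = 81, and n·Q − 60 = -162.
t = -162/81 = -2, so the foot is Q − t·n = (−30, −20, 7) − (-2)·(7, −4, 4) = (−16, −28, 15).

(-16, -28, 15)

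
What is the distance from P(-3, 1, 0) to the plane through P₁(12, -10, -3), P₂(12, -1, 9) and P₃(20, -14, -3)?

P₁P₂ = (0, 9, 12) and P₁P₃ = (8, -4, 0), so a normal is n = P₁P₂ × P₁P₃ = (48, 96, -72).
d = |48·(-3) + 96·1 + (-72)·0 − (-168)| / √(2304 + 9216 + 5184) = |120| / (24√29) = 5√29/29.

5√29/29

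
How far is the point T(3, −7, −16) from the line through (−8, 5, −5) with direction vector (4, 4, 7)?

Direction vector d = (4, 4, 7).
AP = (11, −12, −11); AP·d = -81, |AP|² = 386, |d|² = 81.
distance² = |AP|² − (AP·d)²/|d|² = 386 − 6561/81 = 305, so the distance is √305.

√305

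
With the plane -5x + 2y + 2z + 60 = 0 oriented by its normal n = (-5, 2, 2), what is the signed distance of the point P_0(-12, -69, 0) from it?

n·P_0 − (-60) = -18.
|n| = √33, so the signed distance is -6√33/11.

-6√33/11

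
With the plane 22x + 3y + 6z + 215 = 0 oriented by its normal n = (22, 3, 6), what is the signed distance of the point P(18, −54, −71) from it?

1

n·P − (-215) = 23.
|n| = 23, so the signed distance is 23/23 = 1.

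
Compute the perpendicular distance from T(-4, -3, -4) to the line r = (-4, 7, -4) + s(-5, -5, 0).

5√2

Direction vector d = (-5, -5, 0).
AP = (0, -10, 0); AP·d = 50, |AP|² = 100, |d|² = 50.
distance² = |AP|² − (AP·d)²/|d|² = 100 − 2500/50 = 50, so the distance is 5√2.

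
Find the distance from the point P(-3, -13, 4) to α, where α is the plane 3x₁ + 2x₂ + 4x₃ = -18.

d = |3·(-3) + 2·(-13) + 4·4 − (-18)| / √(9 + 4 + 16) = |-1| / √29 = √29/29.

1/√29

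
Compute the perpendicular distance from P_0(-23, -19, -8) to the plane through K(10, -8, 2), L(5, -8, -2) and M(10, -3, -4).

KL = (-5, 0, -4) and KM = (0, 5, -6), so a normal is n = KL × KM = (20, -30, -25).
n = (20, -30, -25); n·P − 390 = -80; |n| = 5√77; distance = 80/(5√77) = 16√77/77.

16/√77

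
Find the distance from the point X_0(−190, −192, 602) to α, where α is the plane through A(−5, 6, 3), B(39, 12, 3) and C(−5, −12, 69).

9

AB = (44, 6, 0) and AC = (0, −18, 66), so a normal is n = AB × AC = (396, −2904, −792).
Then n·(−190, −192, 602) − (−21780) = 27324.
|n| = √(156816 + 8433216 + 627264) = 3036, so the distance is |27324|/3036 = 9.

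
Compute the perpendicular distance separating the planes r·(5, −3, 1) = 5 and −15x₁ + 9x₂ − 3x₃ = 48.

Divide the second equation by -3 to match normals: 5x₁ − 3x₂ + x₃ = -16.
With common normal n = (5, −3, 1) (|n| = √35), the distance is |5 − (-16)|/|n| = 21/√35.

3√35/5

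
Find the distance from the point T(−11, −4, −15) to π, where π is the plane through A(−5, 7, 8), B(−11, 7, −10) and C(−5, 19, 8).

AB = (−6, 0, −18) and AC = (0, 12, 0), so a normal is n = AB × AC = (216, 0, −72).
Then n·(−11, −4, −15) − (−1656) = 360.
|n| = √(46656 + 0 + 5184) = 72√10, so the distance is |360|/(72√10) = 5/√10.

√10/2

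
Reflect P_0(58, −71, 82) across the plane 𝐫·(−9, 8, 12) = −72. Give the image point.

(950/17, -1175/17, 1442/17)

n = (−9, 8, 12), |n|² = 289, n·P_0 − (-72) = -34, so t = -34/289 = -2/17.
Foot F = P_0 − (-2/17)·n = (968/17, −1191/17, 1418/17); the reflection is 2F − P_0 = (950/17, −1175/17, 1442/17).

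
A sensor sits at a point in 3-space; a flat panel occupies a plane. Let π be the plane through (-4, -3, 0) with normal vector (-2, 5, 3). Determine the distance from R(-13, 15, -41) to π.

15/√38

The plane has equation n·(r − (-4, -3, 0)) = 0, i.e. n·r = -7.
Then n·(-13, 15, -41) - (-7) = -15.
|n| = √(4 + 25 + 9) = √38, so the distance is |-15|/√38 = 15/√38.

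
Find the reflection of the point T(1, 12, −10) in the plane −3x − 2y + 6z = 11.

(-11, 4, 14)

With n = (−3, −2, 6), the signed offset is (n·T − 11)/|n|² = -98/49 = -2.
T' = T − 2t·n = (1, 12, −10) − (-4)·(−3, −2, 6) = (−11, 4, 14).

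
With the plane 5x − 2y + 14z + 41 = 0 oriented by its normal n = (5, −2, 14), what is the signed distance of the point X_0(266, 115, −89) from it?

n·X_0 − (-41) = -105.
|n| = 15, so the signed distance is -105/15 = -7.

-7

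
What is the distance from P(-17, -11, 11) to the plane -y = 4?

7

n = (0, -1, 0); n·P − 4 = 7; |n| = 1; distance = 7/1 = 7.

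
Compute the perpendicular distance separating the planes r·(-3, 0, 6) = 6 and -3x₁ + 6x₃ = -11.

17/(3√5)

With common normal n = (-3, 0, 6) (|n| = 3√5), the distance is |6 − (-11)|/|n| = 17/(3√5).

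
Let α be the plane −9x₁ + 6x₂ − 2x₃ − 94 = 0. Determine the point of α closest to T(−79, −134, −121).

The perpendicular from T has direction n = (−9, 6, −2): r = (−79, −134, −121) + t(−9, 6, −2).
Substitute into the plane: n·(T + tn) = 94 gives 149 + 121t = 94, so t = -5/11.
Foot = (−79, −134, −121) + (-5/11)·(−9, 6, −2) = (−824/11, −1504/11, −1321/11).

(-824/11, -1504/11, -1321/11)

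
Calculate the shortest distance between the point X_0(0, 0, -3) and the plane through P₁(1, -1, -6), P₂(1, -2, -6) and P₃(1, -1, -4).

1

P₁P₂ = (0, -1, 0) and P₁P₃ = (0, 0, 2), so a normal is n = P₁P₂ × P₁P₃ = (-2, 0, 0).
n = (-2, 0, 0); n·P − (-2) = 2; |n| = 2; distance = 2/2 = 1.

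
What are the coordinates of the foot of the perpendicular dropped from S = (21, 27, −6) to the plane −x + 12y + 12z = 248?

n = (−1, 12, 12), |n|² = 289, and n·S − 248 = -17.
t = -17/289 = -1/17, so the foot is S − t·n = (21, 27, −6) − (-1/17)·(−1, 12, 12) = (356/17, 471/17, −90/17).

(356/17, 471/17, -90/17)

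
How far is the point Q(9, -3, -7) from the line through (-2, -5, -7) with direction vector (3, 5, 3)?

Direction vector d = (3, 5, 3).
AP = (11, 2, 0); AP·d = 43, |AP|² = 125, |d|² = 43.
distance² = |AP|² − (AP·d)²/|d|² = 125 − 1849/43 = 82, so the distance is √82.

√82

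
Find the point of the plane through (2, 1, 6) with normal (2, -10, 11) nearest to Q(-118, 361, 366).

(-1786/15, 1099/3, 5402/15)

The perpendicular from Q has direction n = (2, -10, 11): r = (-118, 361, 366) + t(2, -10, 11).
Substitute into the plane: n·(Q + tn) = 60 gives 180 + 225t = 60, so t = -8/15.
Foot = (-118, 361, 366) + (-8/15)·(2, -10, 11) = (-1786/15, 1099/3, 5402/15).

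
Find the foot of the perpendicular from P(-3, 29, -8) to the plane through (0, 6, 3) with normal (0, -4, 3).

(-3, 9, 7)

n = (0, -4, 3), |n|² = 25, and n·P − (-15) = -125.
t = -125/25 = -5, so the foot is P − t·n = (-3, 29, -8) − (-5)·(0, -4, 3) = (-3, 9, 7).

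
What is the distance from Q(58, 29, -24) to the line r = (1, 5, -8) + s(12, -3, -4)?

Direction vector d = (12, -3, -4).
AP = (57, 24, -16); AP·d = 676, |AP|² = 4081, |d|² = 169.
distance² = |AP|² − (AP·d)²/|d|² = 4081 − 456976/169 = 1377, so the distance is 9√17.

9√17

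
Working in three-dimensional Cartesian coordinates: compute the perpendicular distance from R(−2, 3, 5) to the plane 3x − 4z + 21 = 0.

1

Normal vector n = (3, 0, −4), and n·(−2, 3, 5) − (−21) = −5.
|n| = √(9 + 0 + 16) = 5, so the distance is |-5|/5 = 1.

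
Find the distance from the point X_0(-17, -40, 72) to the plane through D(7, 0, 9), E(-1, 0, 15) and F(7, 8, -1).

2√2

DE = (-8, 0, 6) and DF = (0, 8, -10), so a normal is n = DE × DF = (-48, -80, -64).
Then n·(-17, -40, 72) - (-912) = 320.
|n| = √(2304 + 6400 + 4096) = 80√2, so the distance is |320|/(80√2) = 2√2.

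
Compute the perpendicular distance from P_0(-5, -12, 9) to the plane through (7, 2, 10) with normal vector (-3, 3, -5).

√43/43

The plane has equation n·(r − (7, 2, 10)) = 0, i.e. n·r = -65.
Then n·(-5, -12, 9) - (-65) = -1.
|n| = √(9 + 9 + 25) = √43, so the distance is |-1|/√43 = √43/43.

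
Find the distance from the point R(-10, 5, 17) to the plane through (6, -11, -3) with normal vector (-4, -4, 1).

The plane has equation n·(r − (6, -11, -3)) = 0, i.e. n·r = 17.
Then n·(-10, 5, 17) - 17 = 20.
|n| = √(16 + 16 + 1) = √33, so the distance is |20|/√33 = 20√33/33.

20√33/33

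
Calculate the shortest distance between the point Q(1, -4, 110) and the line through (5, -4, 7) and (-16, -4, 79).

A direction vector is d = (-21, 0, 72).
AP = (-4, 0, 103); AP·d = 7500, |AP|² = 10625, |d|² = 5625.
distance² = |AP|² − (AP·d)²/|d|² = 10625 − 56250000/5625 = 625, so the distance is 25.

25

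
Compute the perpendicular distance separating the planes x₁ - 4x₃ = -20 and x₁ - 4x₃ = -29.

With common normal n = (1, 0, -4) (|n| = √17), the distance is |(-20) − (-29)|/|n| = 9/√17.

9/√17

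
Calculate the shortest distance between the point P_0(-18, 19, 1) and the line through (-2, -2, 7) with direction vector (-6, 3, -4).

Direction vector d = (-6, 3, -4).
AP = (-16, 21, -6), and AP × d = (-66, -28, 78).
|AP × d|² = 11224 and |d|² = 61, so the distance is √(11224/61) = √184 = 2√46.

2√46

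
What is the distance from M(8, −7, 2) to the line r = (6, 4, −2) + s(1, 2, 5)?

√141

Direction vector d = (1, 2, 5).
AP = (2, −11, 4); AP·d = 0, |AP|² = 141, |d|² = 30.
distance² = |AP|² − (AP·d)²/|d|² = 141 − 0/30 = 141, so the distance is √141.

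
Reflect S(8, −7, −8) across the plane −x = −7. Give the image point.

(6, -7, -8)

n = (−1, 0, 0), |n|² = 1, n·S − (-7) = -1, so t = -1/1 = -1.
Foot F = S − (-1)·n = (7, −7, −8); the reflection is 2F − S = (6, −7, −8).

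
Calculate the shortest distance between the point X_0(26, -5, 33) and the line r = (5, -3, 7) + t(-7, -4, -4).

14√2

Direction vector d = (-7, -4, -4).
AP = (21, -2, 26); AP·d = -243, |AP|² = 1121, |d|² = 81.
distance² = |AP|² − (AP·d)²/|d|² = 1121 − 59049/81 = 392, so the distance is 14√2.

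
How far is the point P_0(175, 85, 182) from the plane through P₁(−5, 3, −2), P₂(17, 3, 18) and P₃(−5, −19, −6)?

4

P₁P₂ = (22, 0, 20) and P₁P₃ = (0, −22, −4), so a normal is n = P₁P₂ × P₁P₃ = (440, 88, −484).
Then n·(175, 85, 182) − (−968) = −2640.
|n| = √(193600 + 7744 + 234256) = 660, so the distance is |-2640|/660 = 4.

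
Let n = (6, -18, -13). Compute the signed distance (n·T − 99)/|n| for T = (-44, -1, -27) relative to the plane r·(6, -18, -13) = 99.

n·T − 99 = 6.
|n| = 23, so the signed distance is 6/23.

6/23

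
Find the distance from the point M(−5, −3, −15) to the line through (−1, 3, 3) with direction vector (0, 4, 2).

14

Direction vector d = (0, 4, 2).
AP = (−4, −6, −18), and AP × d = (60, 8, −16).
|AP × d|² = 3920 and |d|² = 20, so the distance is √(3920/20) = √196 = 14.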